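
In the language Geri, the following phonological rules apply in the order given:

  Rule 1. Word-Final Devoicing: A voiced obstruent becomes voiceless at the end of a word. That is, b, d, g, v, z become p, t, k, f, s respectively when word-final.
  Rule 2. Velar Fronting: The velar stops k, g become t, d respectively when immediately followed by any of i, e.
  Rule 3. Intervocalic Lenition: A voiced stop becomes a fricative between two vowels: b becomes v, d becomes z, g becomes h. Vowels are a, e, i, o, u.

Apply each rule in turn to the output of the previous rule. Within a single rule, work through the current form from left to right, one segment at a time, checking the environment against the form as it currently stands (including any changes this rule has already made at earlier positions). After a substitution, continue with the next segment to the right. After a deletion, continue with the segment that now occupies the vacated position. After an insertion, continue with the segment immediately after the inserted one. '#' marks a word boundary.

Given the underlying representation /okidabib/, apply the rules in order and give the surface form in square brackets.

[otizavip]

Rule 1 Word-Final Devoicing: [okidabib] → [okidabip]
Rule 2 Velar Fronting: [okidabip] → [otidabip]
Rule 3 Intervocalic Lenition: [otidabip] → [otizavip]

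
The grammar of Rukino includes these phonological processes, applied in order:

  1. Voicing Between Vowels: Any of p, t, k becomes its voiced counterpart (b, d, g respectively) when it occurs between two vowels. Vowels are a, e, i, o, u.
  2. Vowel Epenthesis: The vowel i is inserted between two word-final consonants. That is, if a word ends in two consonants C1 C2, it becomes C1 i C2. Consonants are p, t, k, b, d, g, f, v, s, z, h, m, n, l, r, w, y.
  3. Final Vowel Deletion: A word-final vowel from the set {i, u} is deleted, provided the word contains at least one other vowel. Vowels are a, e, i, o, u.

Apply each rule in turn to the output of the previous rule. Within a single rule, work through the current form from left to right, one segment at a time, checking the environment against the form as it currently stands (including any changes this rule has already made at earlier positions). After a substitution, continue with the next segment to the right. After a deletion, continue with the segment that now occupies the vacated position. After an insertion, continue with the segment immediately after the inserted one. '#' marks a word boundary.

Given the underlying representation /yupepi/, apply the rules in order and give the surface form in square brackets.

[yubeb]

1 Voicing Between Vowels: [yupepi] → [yubebi]
2 Vowel Epenthesis: no change — [yubebi]
3 Final Vowel Deletion: [yubebi] → [yubeb]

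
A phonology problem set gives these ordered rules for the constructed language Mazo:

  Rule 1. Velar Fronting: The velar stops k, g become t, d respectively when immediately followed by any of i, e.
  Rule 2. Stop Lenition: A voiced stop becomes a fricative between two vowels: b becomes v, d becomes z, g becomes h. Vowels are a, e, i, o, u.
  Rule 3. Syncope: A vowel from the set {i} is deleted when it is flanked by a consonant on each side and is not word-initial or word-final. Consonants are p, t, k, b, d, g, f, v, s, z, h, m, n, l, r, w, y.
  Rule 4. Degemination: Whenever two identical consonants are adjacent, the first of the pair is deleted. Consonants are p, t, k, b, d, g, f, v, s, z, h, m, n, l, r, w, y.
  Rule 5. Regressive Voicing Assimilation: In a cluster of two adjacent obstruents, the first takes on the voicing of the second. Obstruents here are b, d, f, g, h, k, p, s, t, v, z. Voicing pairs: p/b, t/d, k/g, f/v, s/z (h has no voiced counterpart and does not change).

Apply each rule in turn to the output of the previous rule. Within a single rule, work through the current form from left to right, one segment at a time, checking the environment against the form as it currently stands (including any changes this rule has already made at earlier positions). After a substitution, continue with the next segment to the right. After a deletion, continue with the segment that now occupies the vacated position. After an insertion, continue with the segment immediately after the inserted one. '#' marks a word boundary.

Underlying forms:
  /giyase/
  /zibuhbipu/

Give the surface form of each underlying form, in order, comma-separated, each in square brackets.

[dyase], [zvuhppu]

/giyase/:
  Rule 1 Velar Fronting: [giyase] → [diyase]
  Rule 2 Stop Lenition: no change — [diyase]
  Rule 3 Syncope: [diyase] → [dyase]
  Rule 4 Degemination: no change — [dyase]
  Rule 5 Regressive Voicing Assimilation: no change — [dyase]
/zibuhbipu/:
  Rule 1 Velar Fronting: no change — [zibuhbipu]
  Rule 2 Stop Lenition: [zibuhbipu] → [zivuhbipu]
  Rule 3 Syncope: [zivuhbipu] → [zvuhbpu]
  Rule 4 Degemination: no change — [zvuhbpu]
  Rule 5 Regressive Voicing Assimilation: [zvuhbpu] → [zvuhppu]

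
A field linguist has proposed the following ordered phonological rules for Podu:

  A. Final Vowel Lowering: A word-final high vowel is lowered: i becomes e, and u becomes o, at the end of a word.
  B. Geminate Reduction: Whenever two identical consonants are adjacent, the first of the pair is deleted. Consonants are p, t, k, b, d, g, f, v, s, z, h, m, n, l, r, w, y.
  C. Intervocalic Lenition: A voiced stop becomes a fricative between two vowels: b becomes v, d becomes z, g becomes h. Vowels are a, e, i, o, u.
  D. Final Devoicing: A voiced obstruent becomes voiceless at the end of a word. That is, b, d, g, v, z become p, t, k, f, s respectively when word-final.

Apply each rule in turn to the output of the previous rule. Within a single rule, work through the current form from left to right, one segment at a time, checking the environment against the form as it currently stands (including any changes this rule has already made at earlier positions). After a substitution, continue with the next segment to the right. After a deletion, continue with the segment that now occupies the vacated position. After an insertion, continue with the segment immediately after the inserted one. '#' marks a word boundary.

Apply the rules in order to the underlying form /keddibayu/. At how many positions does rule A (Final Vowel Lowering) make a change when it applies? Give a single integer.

1

A Final Vowel Lowering: [keddibayu] → [keddibayo]
B Geminate Reduction: [keddibayo] → [kedibayo]
C Intervocalic Lenition: [kedibayo] → [kezivayo]
D Final Devoicing: no change — [kezivayo]
Rule A changed 1 position(s).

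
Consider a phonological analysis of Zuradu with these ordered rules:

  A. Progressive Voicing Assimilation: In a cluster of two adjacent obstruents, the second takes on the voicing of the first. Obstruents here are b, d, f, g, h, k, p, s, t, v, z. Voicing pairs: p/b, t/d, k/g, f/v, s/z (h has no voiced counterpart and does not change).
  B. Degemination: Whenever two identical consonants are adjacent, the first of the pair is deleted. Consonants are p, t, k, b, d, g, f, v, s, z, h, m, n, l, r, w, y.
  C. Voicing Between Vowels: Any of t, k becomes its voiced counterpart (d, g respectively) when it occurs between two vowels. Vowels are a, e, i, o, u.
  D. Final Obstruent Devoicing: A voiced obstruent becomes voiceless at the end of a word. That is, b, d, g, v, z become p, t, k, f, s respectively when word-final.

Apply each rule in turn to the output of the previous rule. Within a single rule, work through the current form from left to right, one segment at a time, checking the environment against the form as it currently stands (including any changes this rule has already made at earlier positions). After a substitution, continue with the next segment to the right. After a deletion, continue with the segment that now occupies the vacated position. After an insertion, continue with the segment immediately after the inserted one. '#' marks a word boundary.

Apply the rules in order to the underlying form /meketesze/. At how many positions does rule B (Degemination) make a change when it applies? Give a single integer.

1

A Progressive Voicing Assimilation: [meketesze] → [meketesse]
B Degemination: [meketesse] → [meketese]
C Voicing Between Vowels: [meketese] → [megedese]
D Final Obstruent Devoicing: no change — [megedese]
Rule B changed 1 position(s).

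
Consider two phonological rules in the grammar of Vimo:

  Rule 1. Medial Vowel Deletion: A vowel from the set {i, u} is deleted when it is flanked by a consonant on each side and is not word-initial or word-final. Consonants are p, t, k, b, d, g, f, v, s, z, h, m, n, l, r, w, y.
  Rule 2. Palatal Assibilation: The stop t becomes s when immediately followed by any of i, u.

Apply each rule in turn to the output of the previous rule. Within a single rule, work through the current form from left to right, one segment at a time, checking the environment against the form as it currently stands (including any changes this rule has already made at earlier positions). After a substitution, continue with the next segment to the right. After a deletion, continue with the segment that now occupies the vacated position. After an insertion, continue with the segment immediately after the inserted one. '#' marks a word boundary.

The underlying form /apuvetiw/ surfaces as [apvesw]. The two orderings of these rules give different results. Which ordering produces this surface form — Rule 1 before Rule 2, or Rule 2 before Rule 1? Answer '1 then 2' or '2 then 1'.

Order 1 then 2:
  1 Medial Vowel Deletion: [apuvetiw] → [apvetw]
  2 Palatal Assibilation: no change — [apvetw]
  result: [apvetw]
Order 2 then 1:
  2 Palatal Assibilation: [apuvetiw] → [apuvesiw]
  1 Medial Vowel Deletion: [apuvesiw] → [apvesw]
  result: [apvesw]

2 then 1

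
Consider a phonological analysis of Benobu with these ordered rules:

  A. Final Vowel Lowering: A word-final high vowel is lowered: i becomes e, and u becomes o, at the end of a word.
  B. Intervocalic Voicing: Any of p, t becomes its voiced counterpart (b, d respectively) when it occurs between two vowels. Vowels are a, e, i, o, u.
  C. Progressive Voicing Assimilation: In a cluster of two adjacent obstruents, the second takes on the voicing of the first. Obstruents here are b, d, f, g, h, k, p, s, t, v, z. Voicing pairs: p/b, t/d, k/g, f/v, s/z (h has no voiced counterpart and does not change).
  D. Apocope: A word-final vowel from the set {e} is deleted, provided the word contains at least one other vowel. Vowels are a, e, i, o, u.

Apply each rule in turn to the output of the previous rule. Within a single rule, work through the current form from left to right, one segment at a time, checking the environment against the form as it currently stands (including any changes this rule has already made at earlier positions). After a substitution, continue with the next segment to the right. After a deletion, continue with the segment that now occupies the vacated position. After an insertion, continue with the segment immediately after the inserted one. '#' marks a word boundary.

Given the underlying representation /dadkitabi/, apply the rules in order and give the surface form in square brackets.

[dadgidab]

A Final Vowel Lowering: [dadkitabi] → [dadkitabe]
B Intervocalic Voicing: [dadkitabe] → [dadkidabe]
C Progressive Voicing Assimilation: [dadkidabe] → [dadgidabe]
D Apocope: [dadgidabe] → [dadgidab]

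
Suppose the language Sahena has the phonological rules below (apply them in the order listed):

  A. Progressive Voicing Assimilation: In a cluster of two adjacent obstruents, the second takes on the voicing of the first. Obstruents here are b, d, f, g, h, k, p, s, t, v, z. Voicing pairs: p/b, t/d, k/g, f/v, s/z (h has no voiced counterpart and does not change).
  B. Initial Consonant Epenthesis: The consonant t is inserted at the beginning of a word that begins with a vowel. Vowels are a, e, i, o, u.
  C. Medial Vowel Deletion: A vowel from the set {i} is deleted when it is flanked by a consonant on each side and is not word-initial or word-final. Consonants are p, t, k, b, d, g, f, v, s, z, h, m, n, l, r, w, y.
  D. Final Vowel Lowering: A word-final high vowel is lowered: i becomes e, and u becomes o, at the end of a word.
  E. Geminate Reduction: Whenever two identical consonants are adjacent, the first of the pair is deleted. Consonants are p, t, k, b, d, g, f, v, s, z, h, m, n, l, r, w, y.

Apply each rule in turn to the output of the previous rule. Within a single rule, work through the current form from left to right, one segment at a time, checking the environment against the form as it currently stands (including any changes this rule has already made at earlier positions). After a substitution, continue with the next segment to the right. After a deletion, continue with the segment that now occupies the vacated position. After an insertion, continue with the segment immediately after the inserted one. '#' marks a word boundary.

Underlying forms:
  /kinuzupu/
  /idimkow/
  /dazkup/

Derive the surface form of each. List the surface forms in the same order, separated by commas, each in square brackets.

/kinuzupu/:
  A Progressive Voicing Assimilation: no change — [kinuzupu]
  B Initial Consonant Epenthesis: no change — [kinuzupu]
  C Medial Vowel Deletion: [kinuzupu] → [knuzupu]
  D Final Vowel Lowering: [knuzupu] → [knuzupo]
  E Geminate Reduction: no change — [knuzupo]
/idimkow/:
  A Progressive Voicing Assimilation: no change — [idimkow]
  B Initial Consonant Epenthesis: [idimkow] → [tidimkow]
  C Medial Vowel Deletion: [tidimkow] → [tdmkow]
  D Final Vowel Lowering: no change — [tdmkow]
  E Geminate Reduction: no change — [tdmkow]
/dazkup/:
  A Progressive Voicing Assimilation: [dazkup] → [dazgup]
  B Initial Consonant Epenthesis: no change — [dazgup]
  C Medial Vowel Deletion: no change — [dazgup]
  D Final Vowel Lowering: no change — [dazgup]
  E Geminate Reduction: no change — [dazgup]

[knuzupo], [tdmkow], [dazgup]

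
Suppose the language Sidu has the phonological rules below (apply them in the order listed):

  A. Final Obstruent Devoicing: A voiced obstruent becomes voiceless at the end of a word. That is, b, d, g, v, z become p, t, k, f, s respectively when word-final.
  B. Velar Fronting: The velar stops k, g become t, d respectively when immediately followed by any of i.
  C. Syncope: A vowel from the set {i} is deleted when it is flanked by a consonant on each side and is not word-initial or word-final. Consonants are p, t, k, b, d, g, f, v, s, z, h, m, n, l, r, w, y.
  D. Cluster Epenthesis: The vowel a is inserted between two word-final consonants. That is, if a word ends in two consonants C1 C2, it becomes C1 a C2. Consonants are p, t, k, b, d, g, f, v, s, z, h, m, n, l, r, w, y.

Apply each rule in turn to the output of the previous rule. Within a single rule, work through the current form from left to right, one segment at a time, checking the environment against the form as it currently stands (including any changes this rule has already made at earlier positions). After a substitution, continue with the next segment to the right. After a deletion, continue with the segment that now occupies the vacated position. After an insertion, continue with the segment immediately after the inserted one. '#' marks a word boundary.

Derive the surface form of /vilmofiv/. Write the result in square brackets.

[vlmofaf]

A Final Obstruent Devoicing: [vilmofiv] → [vilmofif]
B Velar Fronting: no change — [vilmofif]
C Syncope: [vilmofif] → [vlmoff]
D Cluster Epenthesis: [vlmoff] → [vlmofaf]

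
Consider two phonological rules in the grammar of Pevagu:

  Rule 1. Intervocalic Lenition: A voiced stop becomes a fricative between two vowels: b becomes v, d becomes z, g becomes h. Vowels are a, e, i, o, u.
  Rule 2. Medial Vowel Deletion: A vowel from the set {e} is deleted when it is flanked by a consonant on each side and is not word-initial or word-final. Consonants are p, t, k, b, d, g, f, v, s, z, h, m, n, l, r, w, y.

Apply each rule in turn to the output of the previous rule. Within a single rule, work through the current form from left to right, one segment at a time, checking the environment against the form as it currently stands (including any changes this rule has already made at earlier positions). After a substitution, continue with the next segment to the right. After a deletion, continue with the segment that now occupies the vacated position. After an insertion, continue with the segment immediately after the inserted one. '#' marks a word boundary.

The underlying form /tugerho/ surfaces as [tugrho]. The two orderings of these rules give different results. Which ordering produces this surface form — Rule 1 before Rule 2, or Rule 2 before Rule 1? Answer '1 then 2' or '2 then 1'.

2 then 1

Order 1 then 2:
  1 Intervocalic Lenition: [tugerho] → [tuherho]
  2 Medial Vowel Deletion: [tuherho] → [tuhrho]
  result: [tuhrho]
Order 2 then 1:
  2 Medial Vowel Deletion: [tugerho] → [tugrho]
  1 Intervocalic Lenition: no change — [tugrho]
  result: [tugrho]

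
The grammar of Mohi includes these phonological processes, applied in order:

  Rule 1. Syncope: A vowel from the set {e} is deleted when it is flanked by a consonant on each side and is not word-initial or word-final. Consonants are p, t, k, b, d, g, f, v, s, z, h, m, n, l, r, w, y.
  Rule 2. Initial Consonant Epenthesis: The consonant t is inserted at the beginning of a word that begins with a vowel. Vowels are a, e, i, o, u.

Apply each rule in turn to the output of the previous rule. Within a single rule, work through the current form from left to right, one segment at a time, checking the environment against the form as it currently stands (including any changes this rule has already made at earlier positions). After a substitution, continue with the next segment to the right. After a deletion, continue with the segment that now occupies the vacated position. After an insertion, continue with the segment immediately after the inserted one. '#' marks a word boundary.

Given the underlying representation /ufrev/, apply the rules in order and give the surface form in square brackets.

Rule 1 Syncope: [ufrev] → [ufrv]
Rule 2 Initial Consonant Epenthesis: [ufrv] → [tufrv]

[tufrv]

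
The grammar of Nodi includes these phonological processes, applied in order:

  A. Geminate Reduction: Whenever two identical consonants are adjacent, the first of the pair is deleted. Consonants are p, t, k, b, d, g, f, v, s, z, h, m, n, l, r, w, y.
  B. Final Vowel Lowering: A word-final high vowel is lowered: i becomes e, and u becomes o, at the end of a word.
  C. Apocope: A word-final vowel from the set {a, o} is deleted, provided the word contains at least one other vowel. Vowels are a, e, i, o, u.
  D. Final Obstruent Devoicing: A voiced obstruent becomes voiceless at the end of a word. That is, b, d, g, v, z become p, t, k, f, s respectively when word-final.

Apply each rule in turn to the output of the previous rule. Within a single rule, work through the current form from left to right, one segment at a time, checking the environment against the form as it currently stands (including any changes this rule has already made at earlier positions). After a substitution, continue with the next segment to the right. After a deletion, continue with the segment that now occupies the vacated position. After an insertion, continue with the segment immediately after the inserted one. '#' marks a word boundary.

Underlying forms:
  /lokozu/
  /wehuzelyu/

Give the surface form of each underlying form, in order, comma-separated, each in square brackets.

[lokos], [wehuzely]

/lokozu/:
  A Geminate Reduction: no change — [lokozu]
  B Final Vowel Lowering: [lokozu] → [lokozo]
  C Apocope: [lokozo] → [lokoz]
  D Final Obstruent Devoicing: [lokoz] → [lokos]
/wehuzelyu/:
  A Geminate Reduction: no change — [wehuzelyu]
  B Final Vowel Lowering: [wehuzelyu] → [wehuzelyo]
  C Apocope: [wehuzelyo] → [wehuzely]
  D Final Obstruent Devoicing: no change — [wehuzely]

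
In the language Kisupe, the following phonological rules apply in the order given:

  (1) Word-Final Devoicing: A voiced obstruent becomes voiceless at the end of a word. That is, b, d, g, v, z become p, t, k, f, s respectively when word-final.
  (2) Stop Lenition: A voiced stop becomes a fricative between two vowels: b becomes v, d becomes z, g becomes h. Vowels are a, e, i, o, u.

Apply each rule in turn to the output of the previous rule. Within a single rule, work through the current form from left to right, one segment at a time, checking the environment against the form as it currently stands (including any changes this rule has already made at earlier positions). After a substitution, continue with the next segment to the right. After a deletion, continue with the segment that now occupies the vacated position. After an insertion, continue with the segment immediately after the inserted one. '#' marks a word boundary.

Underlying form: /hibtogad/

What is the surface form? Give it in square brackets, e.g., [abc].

(1) Word-Final Devoicing: [hibtogad] → [hibtogat]
(2) Stop Lenition: [hibtogat] → [hibtohat]

[hibtohat]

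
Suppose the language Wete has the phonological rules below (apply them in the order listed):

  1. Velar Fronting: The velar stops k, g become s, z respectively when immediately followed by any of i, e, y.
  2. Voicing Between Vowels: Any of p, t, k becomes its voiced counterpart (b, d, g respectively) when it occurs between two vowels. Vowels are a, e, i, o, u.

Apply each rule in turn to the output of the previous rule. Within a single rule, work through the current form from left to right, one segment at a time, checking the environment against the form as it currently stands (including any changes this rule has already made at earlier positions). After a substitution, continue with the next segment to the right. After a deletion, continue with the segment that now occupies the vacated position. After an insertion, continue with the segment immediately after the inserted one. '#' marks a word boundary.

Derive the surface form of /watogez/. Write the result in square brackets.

[wadozez]

1 Velar Fronting: [watogez] → [watozez]
2 Voicing Between Vowels: [watozez] → [wadozez]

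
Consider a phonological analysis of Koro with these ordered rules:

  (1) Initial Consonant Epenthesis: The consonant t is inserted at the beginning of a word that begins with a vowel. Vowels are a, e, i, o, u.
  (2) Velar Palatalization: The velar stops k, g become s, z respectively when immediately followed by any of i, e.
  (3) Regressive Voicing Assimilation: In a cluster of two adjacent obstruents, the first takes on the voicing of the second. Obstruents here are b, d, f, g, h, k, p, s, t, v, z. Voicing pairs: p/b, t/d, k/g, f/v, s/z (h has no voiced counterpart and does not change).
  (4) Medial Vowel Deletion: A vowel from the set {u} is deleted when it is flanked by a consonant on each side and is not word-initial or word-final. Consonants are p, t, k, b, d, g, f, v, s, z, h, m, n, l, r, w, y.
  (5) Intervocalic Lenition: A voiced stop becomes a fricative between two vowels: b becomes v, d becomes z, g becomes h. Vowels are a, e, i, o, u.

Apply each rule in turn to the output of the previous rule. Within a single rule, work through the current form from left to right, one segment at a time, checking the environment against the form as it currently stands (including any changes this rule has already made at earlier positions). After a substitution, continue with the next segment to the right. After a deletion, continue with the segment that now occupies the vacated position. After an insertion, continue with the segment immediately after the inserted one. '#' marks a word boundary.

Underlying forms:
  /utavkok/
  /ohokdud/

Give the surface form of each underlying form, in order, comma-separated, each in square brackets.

/utavkok/:
  (1) Initial Consonant Epenthesis: [utavkok] → [tutavkok]
  (2) Velar Palatalization: no change — [tutavkok]
  (3) Regressive Voicing Assimilation: [tutavkok] → [tutafkok]
  (4) Medial Vowel Deletion: [tutafkok] → [ttafkok]
  (5) Intervocalic Lenition: no change — [ttafkok]
/ohokdud/:
  (1) Initial Consonant Epenthesis: [ohokdud] → [tohokdud]
  (2) Velar Palatalization: no change — [tohokdud]
  (3) Regressive Voicing Assimilation: [tohokdud] → [tohogdud]
  (4) Medial Vowel Deletion: [tohogdud] → [tohogdd]
  (5) Intervocalic Lenition: no change — [tohogdd]

[ttafkok], [tohogdd]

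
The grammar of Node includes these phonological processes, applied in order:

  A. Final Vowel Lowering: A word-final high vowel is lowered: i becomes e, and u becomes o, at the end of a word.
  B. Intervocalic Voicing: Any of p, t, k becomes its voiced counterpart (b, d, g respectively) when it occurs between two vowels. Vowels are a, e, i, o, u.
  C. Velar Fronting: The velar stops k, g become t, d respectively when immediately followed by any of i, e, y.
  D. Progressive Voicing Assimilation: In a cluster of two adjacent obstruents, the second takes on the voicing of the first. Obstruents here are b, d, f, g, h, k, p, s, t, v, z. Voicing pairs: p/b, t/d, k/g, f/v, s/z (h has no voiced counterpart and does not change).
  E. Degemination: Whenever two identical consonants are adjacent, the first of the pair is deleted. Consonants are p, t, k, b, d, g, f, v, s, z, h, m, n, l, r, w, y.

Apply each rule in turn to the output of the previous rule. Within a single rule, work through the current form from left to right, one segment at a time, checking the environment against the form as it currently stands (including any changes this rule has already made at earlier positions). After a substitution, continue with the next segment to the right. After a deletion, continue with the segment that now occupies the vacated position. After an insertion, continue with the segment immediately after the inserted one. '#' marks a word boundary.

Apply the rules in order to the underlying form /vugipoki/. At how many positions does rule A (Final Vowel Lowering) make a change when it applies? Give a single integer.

1

A Final Vowel Lowering: [vugipoki] → [vugipoke]
B Intervocalic Voicing: [vugipoke] → [vugiboge]
C Velar Fronting: [vugiboge] → [vudibode]
D Progressive Voicing Assimilation: no change — [vudibode]
E Degemination: no change — [vudibode]
Rule A changed 1 position(s).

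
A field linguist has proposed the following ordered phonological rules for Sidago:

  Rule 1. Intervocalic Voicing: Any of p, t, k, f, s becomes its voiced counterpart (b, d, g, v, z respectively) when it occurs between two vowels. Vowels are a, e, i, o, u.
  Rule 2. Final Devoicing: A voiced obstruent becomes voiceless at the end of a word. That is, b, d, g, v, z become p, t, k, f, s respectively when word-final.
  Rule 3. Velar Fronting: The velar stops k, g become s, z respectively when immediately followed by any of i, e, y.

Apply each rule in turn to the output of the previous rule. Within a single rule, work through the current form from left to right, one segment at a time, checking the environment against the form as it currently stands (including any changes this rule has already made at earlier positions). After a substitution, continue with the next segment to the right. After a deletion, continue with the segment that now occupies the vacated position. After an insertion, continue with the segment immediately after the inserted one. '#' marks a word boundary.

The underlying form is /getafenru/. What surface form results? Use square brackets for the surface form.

[zedavenru]

Rule 1 Intervocalic Voicing: [getafenru] → [gedavenru]
Rule 2 Final Devoicing: no change — [gedavenru]
Rule 3 Velar Fronting: [gedavenru] → [zedavenru]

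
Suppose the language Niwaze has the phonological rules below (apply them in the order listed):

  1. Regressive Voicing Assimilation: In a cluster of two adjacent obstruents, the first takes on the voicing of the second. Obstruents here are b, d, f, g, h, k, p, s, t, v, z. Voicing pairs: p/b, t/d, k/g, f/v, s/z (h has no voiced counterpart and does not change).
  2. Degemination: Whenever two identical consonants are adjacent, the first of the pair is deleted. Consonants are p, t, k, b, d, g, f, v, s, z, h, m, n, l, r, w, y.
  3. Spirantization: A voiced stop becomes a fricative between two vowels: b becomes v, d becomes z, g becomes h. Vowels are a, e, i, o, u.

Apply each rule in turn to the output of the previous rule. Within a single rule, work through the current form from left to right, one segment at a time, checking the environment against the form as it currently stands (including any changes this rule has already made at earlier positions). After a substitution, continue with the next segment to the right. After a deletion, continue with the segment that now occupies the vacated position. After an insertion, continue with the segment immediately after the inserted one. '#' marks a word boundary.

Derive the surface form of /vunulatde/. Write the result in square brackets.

1 Regressive Voicing Assimilation: [vunulatde] → [vunuladde]
2 Degemination: [vunuladde] → [vunulade]
3 Spirantization: [vunulade] → [vunulaze]

[vunulaze]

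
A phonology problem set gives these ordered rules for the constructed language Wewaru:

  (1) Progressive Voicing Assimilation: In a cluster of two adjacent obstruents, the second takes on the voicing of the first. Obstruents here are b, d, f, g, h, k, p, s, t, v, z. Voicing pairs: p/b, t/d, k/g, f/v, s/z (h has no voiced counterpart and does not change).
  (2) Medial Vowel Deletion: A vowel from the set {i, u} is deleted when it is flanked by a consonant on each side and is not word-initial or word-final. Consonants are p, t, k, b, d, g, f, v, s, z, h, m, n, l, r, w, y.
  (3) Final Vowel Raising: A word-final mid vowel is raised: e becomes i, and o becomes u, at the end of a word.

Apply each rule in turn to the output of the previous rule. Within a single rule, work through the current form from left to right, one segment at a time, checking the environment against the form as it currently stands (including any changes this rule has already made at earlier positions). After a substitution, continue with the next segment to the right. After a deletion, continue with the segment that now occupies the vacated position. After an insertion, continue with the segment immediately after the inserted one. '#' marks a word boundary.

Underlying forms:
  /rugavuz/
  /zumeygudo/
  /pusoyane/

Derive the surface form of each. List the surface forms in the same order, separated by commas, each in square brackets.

/rugavuz/:
  (1) Progressive Voicing Assimilation: no change — [rugavuz]
  (2) Medial Vowel Deletion: [rugavuz] → [rgavz]
  (3) Final Vowel Raising: no change — [rgavz]
/zumeygudo/:
  (1) Progressive Voicing Assimilation: no change — [zumeygudo]
  (2) Medial Vowel Deletion: [zumeygudo] → [zmeygdo]
  (3) Final Vowel Raising: [zmeygdo] → [zmeygdu]
/pusoyane/:
  (1) Progressive Voicing Assimilation: no change — [pusoyane]
  (2) Medial Vowel Deletion: [pusoyane] → [psoyane]
  (3) Final Vowel Raising: [psoyane] → [psoyani]

[rgavz], [zmeygdu], [psoyani]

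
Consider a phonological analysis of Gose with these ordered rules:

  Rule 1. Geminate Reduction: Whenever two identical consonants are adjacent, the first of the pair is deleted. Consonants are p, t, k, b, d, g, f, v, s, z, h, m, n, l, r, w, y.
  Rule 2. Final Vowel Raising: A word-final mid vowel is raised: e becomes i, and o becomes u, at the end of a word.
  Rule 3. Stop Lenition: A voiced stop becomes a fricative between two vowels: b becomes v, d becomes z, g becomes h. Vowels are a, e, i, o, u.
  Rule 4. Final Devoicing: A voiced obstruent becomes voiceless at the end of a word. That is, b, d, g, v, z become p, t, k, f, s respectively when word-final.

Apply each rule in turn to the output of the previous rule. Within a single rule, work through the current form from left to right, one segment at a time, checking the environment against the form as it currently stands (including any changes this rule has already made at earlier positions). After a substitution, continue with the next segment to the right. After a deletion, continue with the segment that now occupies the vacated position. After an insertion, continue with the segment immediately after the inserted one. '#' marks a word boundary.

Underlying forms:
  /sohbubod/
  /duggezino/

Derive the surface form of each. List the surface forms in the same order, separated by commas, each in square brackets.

/sohbubod/:
  Rule 1 Geminate Reduction: no change — [sohbubod]
  Rule 2 Final Vowel Raising: no change — [sohbubod]
  Rule 3 Stop Lenition: [sohbubod] → [sohbuvod]
  Rule 4 Final Devoicing: [sohbuvod] → [sohbuvot]
/duggezino/:
  Rule 1 Geminate Reduction: [duggezino] → [dugezino]
  Rule 2 Final Vowel Raising: [dugezino] → [dugezinu]
  Rule 3 Stop Lenition: [dugezinu] → [duhezinu]
  Rule 4 Final Devoicing: no change — [duhezinu]

[sohbuvot], [duhezinu]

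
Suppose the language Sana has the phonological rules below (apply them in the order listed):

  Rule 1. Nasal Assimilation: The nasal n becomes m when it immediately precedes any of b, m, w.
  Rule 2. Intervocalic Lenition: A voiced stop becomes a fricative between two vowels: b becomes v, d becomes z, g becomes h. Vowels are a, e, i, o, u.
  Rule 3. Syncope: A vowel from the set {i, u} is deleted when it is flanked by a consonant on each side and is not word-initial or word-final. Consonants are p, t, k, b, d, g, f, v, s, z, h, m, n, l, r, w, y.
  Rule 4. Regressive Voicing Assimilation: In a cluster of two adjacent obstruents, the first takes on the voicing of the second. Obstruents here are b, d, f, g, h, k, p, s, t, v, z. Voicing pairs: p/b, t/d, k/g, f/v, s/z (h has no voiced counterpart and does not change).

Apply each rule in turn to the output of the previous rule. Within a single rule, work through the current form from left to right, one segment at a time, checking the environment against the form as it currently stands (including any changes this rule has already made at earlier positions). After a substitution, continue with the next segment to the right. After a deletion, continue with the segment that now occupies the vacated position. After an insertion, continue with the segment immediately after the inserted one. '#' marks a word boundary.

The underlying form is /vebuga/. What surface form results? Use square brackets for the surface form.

[vefha]

Rule 1 Nasal Assimilation: no change — [vebuga]
Rule 2 Intervocalic Lenition: [vebuga] → [vevuha]
Rule 3 Syncope: [vevuha] → [vevha]
Rule 4 Regressive Voicing Assimilation: [vevha] → [vefha]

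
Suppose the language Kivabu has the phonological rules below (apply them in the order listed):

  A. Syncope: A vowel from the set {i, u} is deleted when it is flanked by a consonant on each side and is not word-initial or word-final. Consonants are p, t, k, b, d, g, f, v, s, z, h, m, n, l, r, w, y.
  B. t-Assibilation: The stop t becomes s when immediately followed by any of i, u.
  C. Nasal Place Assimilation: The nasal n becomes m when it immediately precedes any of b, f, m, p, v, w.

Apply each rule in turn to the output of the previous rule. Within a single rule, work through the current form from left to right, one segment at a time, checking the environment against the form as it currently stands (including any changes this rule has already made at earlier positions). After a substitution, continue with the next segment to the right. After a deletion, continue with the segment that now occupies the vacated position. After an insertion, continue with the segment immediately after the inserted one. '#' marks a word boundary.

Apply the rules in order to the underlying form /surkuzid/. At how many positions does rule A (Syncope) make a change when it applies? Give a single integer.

A Syncope: [surkuzid] → [srkzd]
B t-Assibilation: no change — [srkzd]
C Nasal Place Assimilation: no change — [srkzd]
Rule A changed 3 position(s).

3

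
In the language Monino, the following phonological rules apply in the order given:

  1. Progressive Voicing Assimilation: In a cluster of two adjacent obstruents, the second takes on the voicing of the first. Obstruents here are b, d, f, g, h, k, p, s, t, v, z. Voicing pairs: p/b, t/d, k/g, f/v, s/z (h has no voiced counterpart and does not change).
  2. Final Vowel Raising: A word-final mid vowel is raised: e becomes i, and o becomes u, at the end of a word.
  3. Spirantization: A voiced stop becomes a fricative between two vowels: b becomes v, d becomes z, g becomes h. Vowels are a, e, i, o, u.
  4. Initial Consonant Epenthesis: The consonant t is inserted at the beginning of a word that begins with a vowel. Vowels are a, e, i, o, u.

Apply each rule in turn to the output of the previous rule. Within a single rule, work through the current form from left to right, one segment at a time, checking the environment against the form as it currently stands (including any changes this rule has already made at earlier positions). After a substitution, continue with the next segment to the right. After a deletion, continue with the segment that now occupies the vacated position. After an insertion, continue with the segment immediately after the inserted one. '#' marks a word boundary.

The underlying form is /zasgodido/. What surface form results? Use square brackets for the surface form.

[zaskozizu]

1 Progressive Voicing Assimilation: [zasgodido] → [zaskodido]
2 Final Vowel Raising: [zaskodido] → [zaskodidu]
3 Spirantization: [zaskodidu] → [zaskozizu]
4 Initial Consonant Epenthesis: no change — [zaskozizu]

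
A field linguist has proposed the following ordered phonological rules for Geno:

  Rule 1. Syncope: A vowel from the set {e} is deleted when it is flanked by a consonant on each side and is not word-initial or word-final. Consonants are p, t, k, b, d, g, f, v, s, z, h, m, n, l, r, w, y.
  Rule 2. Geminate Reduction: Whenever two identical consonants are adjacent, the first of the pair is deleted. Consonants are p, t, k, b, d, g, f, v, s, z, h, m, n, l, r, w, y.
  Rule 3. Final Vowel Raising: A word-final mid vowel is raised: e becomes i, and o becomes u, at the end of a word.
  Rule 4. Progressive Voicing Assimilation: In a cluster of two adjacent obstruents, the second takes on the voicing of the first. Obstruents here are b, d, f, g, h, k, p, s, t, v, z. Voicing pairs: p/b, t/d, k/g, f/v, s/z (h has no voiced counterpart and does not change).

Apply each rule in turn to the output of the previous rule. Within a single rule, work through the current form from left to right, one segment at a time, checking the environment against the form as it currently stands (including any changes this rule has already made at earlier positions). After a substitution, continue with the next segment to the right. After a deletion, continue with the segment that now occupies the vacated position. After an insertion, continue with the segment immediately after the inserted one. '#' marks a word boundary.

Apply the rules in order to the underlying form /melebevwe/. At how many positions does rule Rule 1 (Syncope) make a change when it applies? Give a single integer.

Rule 1 Syncope: [melebevwe] → [mlbvwe]
Rule 2 Geminate Reduction: no change — [mlbvwe]
Rule 3 Final Vowel Raising: [mlbvwe] → [mlbvwi]
Rule 4 Progressive Voicing Assimilation: no change — [mlbvwi]
Rule Rule 1 changed 3 position(s).

3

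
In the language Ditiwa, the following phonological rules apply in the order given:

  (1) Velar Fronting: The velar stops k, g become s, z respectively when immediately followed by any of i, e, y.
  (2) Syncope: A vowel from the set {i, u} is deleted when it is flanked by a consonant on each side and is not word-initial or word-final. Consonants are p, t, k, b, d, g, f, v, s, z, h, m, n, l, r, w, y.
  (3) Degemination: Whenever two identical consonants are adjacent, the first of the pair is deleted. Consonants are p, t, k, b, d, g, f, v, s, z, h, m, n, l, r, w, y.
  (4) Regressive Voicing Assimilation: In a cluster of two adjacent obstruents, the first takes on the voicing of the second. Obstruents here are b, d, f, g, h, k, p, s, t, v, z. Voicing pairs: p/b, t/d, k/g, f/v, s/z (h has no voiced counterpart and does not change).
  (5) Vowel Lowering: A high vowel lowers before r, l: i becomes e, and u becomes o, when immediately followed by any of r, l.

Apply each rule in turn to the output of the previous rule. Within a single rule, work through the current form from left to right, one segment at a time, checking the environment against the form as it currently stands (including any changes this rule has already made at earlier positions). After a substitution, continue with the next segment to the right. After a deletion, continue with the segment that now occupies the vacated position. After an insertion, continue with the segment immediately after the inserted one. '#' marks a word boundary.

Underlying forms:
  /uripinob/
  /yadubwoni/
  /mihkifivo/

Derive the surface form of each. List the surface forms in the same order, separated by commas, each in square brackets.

/uripinob/:
  (1) Velar Fronting: no change — [uripinob]
  (2) Syncope: [uripinob] → [urpnob]
  (3) Degemination: no change — [urpnob]
  (4) Regressive Voicing Assimilation: no change — [urpnob]
  (5) Vowel Lowering: [urpnob] → [orpnob]
/yadubwoni/:
  (1) Velar Fronting: no change — [yadubwoni]
  (2) Syncope: [yadubwoni] → [yadbwoni]
  (3) Degemination: no change — [yadbwoni]
  (4) Regressive Voicing Assimilation: no change — [yadbwoni]
  (5) Vowel Lowering: no change — [yadbwoni]
/mihkifivo/:
  (1) Velar Fronting: [mihkifivo] → [mihsifivo]
  (2) Syncope: [mihsifivo] → [mhsfvo]
  (3) Degemination: no change — [mhsfvo]
  (4) Regressive Voicing Assimilation: [mhsfvo] → [mhsvvo]
  (5) Vowel Lowering: no change — [mhsvvo]

[orpnob], [yadbwoni], [mhsvvo]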